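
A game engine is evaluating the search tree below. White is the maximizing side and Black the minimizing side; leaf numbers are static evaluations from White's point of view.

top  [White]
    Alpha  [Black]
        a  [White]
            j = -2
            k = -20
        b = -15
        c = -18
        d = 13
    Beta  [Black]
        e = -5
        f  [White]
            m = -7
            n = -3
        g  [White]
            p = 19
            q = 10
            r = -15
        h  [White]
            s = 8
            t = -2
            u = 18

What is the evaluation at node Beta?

-5

f (White): max(-7, -3) = -3
g (White): max(19, 10, -15) = 19
h (White): max(8, -2, 18) = 18
Beta (Black): min(-5, -3, 19, 18) = -5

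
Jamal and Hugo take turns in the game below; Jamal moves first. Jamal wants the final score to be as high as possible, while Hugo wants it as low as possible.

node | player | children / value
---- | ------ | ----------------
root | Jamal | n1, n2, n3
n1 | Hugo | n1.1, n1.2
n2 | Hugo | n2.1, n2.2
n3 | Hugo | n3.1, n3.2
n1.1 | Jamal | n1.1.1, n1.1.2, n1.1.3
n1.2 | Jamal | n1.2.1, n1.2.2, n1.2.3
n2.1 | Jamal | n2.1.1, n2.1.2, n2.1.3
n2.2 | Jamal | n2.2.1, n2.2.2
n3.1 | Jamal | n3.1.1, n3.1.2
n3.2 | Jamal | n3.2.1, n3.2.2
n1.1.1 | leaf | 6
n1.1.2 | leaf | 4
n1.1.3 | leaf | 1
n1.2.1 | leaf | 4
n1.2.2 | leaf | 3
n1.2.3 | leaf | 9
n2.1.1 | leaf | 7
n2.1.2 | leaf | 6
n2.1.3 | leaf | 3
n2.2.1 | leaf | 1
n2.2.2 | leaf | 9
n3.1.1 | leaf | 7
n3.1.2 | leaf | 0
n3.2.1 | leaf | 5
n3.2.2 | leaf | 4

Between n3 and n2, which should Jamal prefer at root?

n3.1 (Jamal): max(7, 0) = 7
n3.2 (Jamal): max(5, 4) = 5
n3 (Hugo): min(7, 5) = 5
n2.1 (Jamal): max(7, 6, 3) = 7
n2.2 (Jamal): max(1, 9) = 9
n2 (Hugo): min(7, 9) = 7
Jamal prefers the higher value; n3=5, n2=7. n2 is better since 7 > 5.

n2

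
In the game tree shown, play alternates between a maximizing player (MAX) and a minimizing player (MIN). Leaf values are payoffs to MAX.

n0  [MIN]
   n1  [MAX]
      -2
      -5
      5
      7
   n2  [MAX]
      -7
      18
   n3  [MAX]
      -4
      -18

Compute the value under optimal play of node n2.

18

n2 (MAX): max(-7, 18) = 18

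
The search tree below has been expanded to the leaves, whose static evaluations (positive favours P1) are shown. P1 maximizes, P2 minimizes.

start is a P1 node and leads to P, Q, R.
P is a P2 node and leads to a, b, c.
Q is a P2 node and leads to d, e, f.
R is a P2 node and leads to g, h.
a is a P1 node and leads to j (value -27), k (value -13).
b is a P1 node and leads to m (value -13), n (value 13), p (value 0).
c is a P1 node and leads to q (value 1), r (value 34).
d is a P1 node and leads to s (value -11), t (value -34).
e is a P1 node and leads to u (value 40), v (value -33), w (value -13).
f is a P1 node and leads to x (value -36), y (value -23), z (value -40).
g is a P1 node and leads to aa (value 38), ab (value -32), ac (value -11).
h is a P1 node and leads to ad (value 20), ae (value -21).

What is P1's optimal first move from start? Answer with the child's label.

a (P1): max(-27, -13) = -13
b (P1): max(-13, 13, 0) = 13
c (P1): max(1, 34) = 34
P (P2): min(-13, 13, 34) = -13
d (P1): max(-11, -34) = -11
e (P1): max(40, -33, -13) = 40
f (P1): max(-36, -23, -40) = -23
Q (P2): min(-11, 40, -23) = -23
g (P1): max(38, -32, -11) = 38
h (P1): max(20, -21) = 20
R (P2): min(38, 20) = 20
start (P1): max(-13, -23, 20) = 20
P1 at start wants the highest of {P=-13, Q=-23, R=20}, so chooses R.

R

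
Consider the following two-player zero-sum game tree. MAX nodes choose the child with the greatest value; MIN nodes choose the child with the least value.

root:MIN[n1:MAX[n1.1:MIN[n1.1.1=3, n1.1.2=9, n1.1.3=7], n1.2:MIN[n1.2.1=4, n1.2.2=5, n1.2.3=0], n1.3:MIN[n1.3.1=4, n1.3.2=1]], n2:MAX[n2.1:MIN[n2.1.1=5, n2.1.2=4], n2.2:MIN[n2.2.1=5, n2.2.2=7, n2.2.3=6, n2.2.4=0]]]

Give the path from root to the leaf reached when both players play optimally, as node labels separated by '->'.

n1.1 (MIN): min(3, 9, 7) = 3
n1.2 (MIN): min(4, 5, 0) = 0
n1.3 (MIN): min(4, 1) = 1
n1 (MAX): max(3, 0, 1) = 3
n2.1 (MIN): min(5, 4) = 4
n2.2 (MIN): min(5, 7, 6, 0) = 0
n2 (MAX): max(4, 0) = 4
root (MIN): min(3, 4) = 3
At root, MIN picks n1 (lowest: 3).
At n1, MAX picks n1.1 (highest: 3).
At n1.1, MIN picks n1.1.1 (lowest: 3).
Terminal value 3.

root -> n1 -> n1.1 -> n1.1.1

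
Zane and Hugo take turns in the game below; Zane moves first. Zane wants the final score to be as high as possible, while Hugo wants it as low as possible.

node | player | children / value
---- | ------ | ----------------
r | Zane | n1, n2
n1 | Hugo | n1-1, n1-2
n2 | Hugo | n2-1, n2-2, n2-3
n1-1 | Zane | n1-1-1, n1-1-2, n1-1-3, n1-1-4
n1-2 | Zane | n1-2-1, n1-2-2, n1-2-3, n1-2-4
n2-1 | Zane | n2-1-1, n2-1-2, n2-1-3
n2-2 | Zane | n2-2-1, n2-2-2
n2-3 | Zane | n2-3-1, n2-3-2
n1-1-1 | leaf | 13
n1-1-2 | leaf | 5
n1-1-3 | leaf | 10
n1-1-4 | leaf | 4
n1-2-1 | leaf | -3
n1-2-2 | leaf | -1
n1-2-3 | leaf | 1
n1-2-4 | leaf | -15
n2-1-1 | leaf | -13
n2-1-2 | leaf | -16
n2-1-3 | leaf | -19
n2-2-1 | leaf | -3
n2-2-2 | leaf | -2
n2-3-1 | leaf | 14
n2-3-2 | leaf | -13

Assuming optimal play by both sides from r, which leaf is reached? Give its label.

n1-1 (Zane): max(13, 5, 10, 4) = 13
n1-2 (Zane): max(-3, -1, 1, -15) = 1
n1 (Hugo): min(13, 1) = 1
n2-1 (Zane): max(-13, -16, -19) = -13
n2-2 (Zane): max(-3, -2) = -2
n2-3 (Zane): max(14, -13) = 14
n2 (Hugo): min(-13, -2, 14) = -13
r (Zane): max(1, -13) = 1
At r, Zane picks n1 (highest: 1).
At n1, Hugo picks n1-2 (lowest: 1).
At n1-2, Zane picks n1-2-3 (highest: 1).
Terminal value 1.

n1-2-3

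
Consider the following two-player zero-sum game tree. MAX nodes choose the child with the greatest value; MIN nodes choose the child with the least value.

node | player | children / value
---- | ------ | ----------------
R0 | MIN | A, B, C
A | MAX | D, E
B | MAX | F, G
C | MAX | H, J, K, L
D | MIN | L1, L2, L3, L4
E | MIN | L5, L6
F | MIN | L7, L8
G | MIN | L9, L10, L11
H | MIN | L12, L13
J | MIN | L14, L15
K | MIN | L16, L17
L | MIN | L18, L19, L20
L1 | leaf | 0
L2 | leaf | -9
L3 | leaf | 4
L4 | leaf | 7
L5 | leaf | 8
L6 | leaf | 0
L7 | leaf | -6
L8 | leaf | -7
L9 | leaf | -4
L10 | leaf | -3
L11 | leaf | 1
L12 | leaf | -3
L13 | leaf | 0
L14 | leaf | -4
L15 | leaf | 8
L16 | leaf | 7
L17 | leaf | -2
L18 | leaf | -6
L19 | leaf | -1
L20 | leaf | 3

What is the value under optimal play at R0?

D (MIN): min(0, -9, 4, 7) = -9
E (MIN): min(8, 0) = 0
A (MAX): max(-9, 0) = 0
F (MIN): min(-6, -7) = -7
G (MIN): min(-4, -3, 1) = -4
B (MAX): max(-7, -4) = -4
H (MIN): min(-3, 0) = -3
J (MIN): min(-4, 8) = -4
K (MIN): min(7, -2) = -2
L (MIN): min(-6, -1, 3) = -6
C (MAX): max(-3, -4, -2, -6) = -2
R0 (MIN): min(0, -4, -2) = -4

-4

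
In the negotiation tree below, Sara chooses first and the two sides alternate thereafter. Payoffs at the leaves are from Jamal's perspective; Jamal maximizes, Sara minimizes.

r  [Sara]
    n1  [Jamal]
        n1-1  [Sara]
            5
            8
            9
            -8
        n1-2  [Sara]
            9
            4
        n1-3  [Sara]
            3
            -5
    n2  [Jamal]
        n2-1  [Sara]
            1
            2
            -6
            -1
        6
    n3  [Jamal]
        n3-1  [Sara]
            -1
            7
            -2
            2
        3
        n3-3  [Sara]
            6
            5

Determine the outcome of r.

n1-1 (Sara): min(5, 8, 9, -8) = -8
n1-2 (Sara): min(9, 4) = 4
n1-3 (Sara): min(3, -5) = -5
n1 (Jamal): max(-8, 4, -5) = 4
n2-1 (Sara): min(1, 2, -6, -1) = -6
n2 (Jamal): max(-6, 6) = 6
n3-1 (Sara): min(-1, 7, -2, 2) = -2
n3-3 (Sara): min(6, 5) = 5
n3 (Jamal): max(-2, 3, 5) = 5
r (Sara): min(4, 6, 5) = 4

4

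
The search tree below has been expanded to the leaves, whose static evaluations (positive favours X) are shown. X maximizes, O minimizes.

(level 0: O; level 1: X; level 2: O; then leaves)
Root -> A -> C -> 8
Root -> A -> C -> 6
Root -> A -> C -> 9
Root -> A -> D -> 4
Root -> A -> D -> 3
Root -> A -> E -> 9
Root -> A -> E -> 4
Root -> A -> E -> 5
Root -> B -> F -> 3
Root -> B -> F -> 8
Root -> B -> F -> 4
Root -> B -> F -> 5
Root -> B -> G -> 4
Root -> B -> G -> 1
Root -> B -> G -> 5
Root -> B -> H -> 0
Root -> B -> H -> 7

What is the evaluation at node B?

F (O): min(3, 8, 4, 5) = 3
G (O): min(4, 1, 5) = 1
H (O): min(0, 7) = 0
B (X): max(3, 1, 0) = 3

3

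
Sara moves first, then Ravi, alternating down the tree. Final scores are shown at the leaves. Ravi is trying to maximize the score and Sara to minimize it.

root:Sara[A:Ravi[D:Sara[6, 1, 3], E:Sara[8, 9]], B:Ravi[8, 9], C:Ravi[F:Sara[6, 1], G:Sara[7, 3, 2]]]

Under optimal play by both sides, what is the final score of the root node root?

2

D (Sara): min(6, 1, 3) = 1
E (Sara): min(8, 9) = 8
A (Ravi): max(1, 8) = 8
B (Ravi): max(8, 9) = 9
F (Sara): min(6, 1) = 1
G (Sara): min(7, 3, 2) = 2
C (Ravi): max(1, 2) = 2
root (Sara): min(8, 9, 2) = 2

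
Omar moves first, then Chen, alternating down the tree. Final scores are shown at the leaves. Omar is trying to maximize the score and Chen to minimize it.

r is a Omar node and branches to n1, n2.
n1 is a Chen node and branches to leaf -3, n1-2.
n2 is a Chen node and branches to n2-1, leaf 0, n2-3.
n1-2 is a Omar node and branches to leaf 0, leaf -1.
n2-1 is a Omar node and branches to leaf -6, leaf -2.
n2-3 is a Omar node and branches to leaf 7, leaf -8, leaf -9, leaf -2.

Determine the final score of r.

-2

n1-2 (Omar): max(0, -1) = 0
n1 (Chen): min(-3, 0) = -3
n2-1 (Omar): max(-6, -2) = -2
n2-3 (Omar): max(7, -8, -9, -2) = 7
n2 (Chen): min(-2, 0, 7) = -2
r (Omar): max(-3, -2) = -2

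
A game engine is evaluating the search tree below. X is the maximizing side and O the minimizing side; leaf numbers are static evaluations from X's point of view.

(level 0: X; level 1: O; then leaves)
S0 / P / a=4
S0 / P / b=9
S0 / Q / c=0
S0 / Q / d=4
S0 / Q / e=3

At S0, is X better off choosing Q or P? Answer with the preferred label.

Q (O): min(0, 4, 3) = 0
P (O): min(4, 9) = 4
X prefers the higher value; Q=0, P=4. P is better since 4 > 0.

P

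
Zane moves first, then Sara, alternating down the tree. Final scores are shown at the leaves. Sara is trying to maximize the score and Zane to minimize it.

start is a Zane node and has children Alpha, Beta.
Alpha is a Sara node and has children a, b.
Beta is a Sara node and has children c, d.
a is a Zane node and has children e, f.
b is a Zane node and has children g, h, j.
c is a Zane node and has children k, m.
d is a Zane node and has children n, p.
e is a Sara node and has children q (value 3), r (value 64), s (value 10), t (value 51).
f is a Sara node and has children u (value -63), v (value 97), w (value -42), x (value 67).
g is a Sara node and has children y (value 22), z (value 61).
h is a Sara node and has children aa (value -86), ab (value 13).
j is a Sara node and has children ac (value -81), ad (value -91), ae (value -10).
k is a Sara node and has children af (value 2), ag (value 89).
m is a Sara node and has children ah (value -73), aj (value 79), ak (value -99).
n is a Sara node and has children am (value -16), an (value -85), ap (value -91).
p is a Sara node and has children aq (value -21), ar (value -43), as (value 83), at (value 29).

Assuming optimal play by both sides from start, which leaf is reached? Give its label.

e (Sara): max(3, 64, 10, 51) = 64
f (Sara): max(-63, 97, -42, 67) = 97
a (Zane): min(64, 97) = 64
g (Sara): max(22, 61) = 61
h (Sara): max(-86, 13) = 13
j (Sara): max(-81, -91, -10) = -10
b (Zane): min(61, 13, -10) = -10
Alpha (Sara): max(64, -10) = 64
k (Sara): max(2, 89) = 89
m (Sara): max(-73, 79, -99) = 79
c (Zane): min(89, 79) = 79
n (Sara): max(-16, -85, -91) = -16
p (Sara): max(-21, -43, 83, 29) = 83
d (Zane): min(-16, 83) = -16
Beta (Sara): max(79, -16) = 79
start (Zane): min(64, 79) = 64
At start, Zane picks Alpha (lowest: 64).
At Alpha, Sara picks a (highest: 64).
At a, Zane picks e (lowest: 64).
At e, Sara picks r (highest: 64).
Terminal value 64.

r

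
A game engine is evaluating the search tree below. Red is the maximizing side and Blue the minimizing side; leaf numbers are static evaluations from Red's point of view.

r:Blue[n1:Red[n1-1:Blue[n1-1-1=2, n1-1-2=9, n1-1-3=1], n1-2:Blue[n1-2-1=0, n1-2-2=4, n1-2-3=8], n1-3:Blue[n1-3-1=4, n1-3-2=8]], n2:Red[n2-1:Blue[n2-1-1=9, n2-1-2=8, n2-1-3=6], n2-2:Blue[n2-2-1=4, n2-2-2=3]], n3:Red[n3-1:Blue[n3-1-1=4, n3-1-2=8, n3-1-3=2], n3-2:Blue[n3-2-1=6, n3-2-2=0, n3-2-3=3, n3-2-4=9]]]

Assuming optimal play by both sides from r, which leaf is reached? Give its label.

n1-1 (Blue): min(2, 9, 1) = 1
n1-2 (Blue): min(0, 4, 8) = 0
n1-3 (Blue): min(4, 8) = 4
n1 (Red): max(1, 0, 4) = 4
n2-1 (Blue): min(9, 8, 6) = 6
n2-2 (Blue): min(4, 3) = 3
n2 (Red): max(6, 3) = 6
n3-1 (Blue): min(4, 8, 2) = 2
n3-2 (Blue): min(6, 0, 3, 9) = 0
n3 (Red): max(2, 0) = 2
r (Blue): min(4, 6, 2) = 2
At r, Blue picks n3 (lowest: 2).
At n3, Red picks n3-1 (highest: 2).
At n3-1, Blue picks n3-1-3 (lowest: 2).
Terminal value 2.

n3-1-3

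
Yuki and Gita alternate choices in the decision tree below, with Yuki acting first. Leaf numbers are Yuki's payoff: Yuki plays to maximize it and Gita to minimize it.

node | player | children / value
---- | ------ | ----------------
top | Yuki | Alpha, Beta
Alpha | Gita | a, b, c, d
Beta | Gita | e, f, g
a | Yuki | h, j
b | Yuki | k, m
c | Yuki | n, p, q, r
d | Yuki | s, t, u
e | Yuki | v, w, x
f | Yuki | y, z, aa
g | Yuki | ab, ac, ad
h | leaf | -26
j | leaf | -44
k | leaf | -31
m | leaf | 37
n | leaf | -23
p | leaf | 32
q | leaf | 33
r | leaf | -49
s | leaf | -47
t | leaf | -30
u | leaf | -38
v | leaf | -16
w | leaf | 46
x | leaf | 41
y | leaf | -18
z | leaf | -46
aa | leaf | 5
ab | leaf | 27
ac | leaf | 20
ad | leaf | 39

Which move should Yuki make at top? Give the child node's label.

a (Yuki): max(-26, -44) = -26
b (Yuki): max(-31, 37) = 37
c (Yuki): max(-23, 32, 33, -49) = 33
d (Yuki): max(-47, -30, -38) = -30
Alpha (Gita): min(-26, 37, 33, -30) = -30
e (Yuki): max(-16, 46, 41) = 46
f (Yuki): max(-18, -46, 5) = 5
g (Yuki): max(27, 20, 39) = 39
Beta (Gita): min(46, 5, 39) = 5
top (Yuki): max(-30, 5) = 5
Yuki at top wants the highest of {Alpha=-30, Beta=5}, so chooses Beta.

Beta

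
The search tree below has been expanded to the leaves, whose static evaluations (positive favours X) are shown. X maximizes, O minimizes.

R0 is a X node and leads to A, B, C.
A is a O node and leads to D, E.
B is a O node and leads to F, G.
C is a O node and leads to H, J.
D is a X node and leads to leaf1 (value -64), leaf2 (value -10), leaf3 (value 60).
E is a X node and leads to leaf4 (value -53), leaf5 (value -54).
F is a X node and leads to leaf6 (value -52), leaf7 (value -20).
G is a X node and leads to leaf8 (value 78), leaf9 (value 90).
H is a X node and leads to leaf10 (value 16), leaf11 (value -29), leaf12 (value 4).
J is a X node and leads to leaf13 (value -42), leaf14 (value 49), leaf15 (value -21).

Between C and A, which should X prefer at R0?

H (X): max(16, -29, 4) = 16
J (X): max(-42, 49, -21) = 49
C (O): min(16, 49) = 16
D (X): max(-64, -10, 60) = 60
E (X): max(-53, -54) = -53
A (O): min(60, -53) = -53
X prefers the higher value; C=16, A=-53. C is better since 16 > -53.

C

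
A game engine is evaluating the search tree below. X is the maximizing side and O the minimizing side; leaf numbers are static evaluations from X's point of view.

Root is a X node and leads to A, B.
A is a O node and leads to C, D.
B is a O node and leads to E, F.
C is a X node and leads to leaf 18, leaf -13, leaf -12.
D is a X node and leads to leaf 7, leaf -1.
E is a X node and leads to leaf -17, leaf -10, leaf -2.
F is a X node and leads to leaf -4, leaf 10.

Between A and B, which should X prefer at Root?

A

C (X): max(18, -13, -12) = 18
D (X): max(7, -1) = 7
A (O): min(18, 7) = 7
E (X): max(-17, -10, -2) = -2
F (X): max(-4, 10) = 10
B (O): min(-2, 10) = -2
X prefers the higher value; A=7, B=-2. A is better since 7 > -2.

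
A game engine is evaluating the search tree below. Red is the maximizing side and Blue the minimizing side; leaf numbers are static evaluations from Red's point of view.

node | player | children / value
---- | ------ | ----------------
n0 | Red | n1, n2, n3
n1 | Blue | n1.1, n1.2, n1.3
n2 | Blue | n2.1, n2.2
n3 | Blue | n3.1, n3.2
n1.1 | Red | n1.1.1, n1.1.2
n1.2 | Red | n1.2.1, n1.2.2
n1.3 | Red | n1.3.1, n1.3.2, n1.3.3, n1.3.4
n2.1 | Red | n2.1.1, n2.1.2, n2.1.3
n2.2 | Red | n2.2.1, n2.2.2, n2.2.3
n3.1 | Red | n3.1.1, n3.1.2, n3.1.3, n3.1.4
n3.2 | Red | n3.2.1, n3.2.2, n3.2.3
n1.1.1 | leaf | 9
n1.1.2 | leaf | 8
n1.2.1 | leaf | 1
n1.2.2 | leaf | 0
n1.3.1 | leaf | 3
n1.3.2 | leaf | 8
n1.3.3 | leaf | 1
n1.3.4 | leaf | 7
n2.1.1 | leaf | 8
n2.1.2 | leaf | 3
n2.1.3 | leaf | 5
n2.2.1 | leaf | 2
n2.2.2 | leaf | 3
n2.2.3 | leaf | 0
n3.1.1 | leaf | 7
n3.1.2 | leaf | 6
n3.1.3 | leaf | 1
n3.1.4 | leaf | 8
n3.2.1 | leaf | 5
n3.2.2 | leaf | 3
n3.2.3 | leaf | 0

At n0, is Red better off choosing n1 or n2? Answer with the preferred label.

n2

n1.1 (Red): max(9, 8) = 9
n1.2 (Red): max(1, 0) = 1
n1.3 (Red): max(3, 8, 1, 7) = 8
n1 (Blue): min(9, 1, 8) = 1
n2.1 (Red): max(8, 3, 5) = 8
n2.2 (Red): max(2, 3, 0) = 3
n2 (Blue): min(8, 3) = 3
Red prefers the higher value; n1=1, n2=3. n2 is better since 3 > 1.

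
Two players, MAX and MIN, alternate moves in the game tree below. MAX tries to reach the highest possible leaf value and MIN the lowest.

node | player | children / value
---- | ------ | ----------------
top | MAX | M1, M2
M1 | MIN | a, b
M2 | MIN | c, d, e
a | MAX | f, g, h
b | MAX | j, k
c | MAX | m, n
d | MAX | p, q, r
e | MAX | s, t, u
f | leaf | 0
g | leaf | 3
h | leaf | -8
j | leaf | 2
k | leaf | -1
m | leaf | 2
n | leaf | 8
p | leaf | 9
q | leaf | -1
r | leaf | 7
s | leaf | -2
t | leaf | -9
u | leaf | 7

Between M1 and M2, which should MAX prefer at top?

M2

a (MAX): max(0, 3, -8) = 3
b (MAX): max(2, -1) = 2
M1 (MIN): min(3, 2) = 2
c (MAX): max(2, 8) = 8
d (MAX): max(9, -1, 7) = 9
e (MAX): max(-2, -9, 7) = 7
M2 (MIN): min(8, 9, 7) = 7
MAX prefers the higher value; M1=2, M2=7. M2 is better since 7 > 2.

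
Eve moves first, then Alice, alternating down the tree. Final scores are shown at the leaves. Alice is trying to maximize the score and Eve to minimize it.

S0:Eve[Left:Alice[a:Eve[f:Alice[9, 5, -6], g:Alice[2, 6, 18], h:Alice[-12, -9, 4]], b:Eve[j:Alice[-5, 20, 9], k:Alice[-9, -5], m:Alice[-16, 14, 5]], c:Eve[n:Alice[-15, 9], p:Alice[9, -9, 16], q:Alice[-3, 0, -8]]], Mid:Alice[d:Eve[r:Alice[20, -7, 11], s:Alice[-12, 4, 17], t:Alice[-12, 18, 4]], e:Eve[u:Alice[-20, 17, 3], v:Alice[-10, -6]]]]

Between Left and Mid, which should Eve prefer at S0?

Left

f (Alice): max(9, 5, -6) = 9
g (Alice): max(2, 6, 18) = 18
h (Alice): max(-12, -9, 4) = 4
a (Eve): min(9, 18, 4) = 4
j (Alice): max(-5, 20, 9) = 20
k (Alice): max(-9, -5) = -5
m (Alice): max(-16, 14, 5) = 14
b (Eve): min(20, -5, 14) = -5
n (Alice): max(-15, 9) = 9
p (Alice): max(9, -9, 16) = 16
q (Alice): max(-3, 0, -8) = 0
c (Eve): min(9, 16, 0) = 0
Left (Alice): max(4, -5, 0) = 4
r (Alice): max(20, -7, 11) = 20
s (Alice): max(-12, 4, 17) = 17
t (Alice): max(-12, 18, 4) = 18
d (Eve): min(20, 17, 18) = 17
u (Alice): max(-20, 17, 3) = 17
v (Alice): max(-10, -6) = -6
e (Eve): min(17, -6) = -6
Mid (Alice): max(17, -6) = 17
Eve prefers the lower value; Left=4, Mid=17. Left is better since 4 < 17.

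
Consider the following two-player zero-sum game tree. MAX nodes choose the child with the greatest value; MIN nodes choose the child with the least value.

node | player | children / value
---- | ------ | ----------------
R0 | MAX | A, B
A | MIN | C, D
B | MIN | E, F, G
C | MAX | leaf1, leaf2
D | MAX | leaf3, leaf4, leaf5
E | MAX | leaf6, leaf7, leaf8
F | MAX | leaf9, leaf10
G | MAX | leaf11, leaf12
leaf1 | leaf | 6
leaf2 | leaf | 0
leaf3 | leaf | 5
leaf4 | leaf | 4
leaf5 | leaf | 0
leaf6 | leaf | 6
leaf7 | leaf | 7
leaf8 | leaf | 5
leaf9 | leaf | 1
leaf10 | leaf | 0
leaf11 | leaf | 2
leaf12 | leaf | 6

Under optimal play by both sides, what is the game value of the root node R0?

5

C (MAX): max(6, 0) = 6
D (MAX): max(5, 4, 0) = 5
A (MIN): min(6, 5) = 5
E (MAX): max(6, 7, 5) = 7
F (MAX): max(1, 0) = 1
G (MAX): max(2, 6) = 6
B (MIN): min(7, 1, 6) = 1
R0 (MAX): max(5, 1) = 5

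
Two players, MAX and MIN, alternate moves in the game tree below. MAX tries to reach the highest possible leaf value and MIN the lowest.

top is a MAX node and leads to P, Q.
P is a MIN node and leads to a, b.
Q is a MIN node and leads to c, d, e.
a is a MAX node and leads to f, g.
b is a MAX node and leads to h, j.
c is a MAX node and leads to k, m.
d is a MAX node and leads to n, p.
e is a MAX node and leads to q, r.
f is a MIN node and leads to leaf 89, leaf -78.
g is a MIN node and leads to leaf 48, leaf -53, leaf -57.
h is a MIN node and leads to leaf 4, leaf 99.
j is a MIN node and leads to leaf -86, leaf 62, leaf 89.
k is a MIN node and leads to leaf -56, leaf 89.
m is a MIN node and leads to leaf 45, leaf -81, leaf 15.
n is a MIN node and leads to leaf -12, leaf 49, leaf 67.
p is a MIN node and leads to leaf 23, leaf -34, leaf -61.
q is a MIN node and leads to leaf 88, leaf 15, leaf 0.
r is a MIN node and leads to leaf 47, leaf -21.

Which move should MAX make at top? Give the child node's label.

f (MIN): min(89, -78) = -78
g (MIN): min(48, -53, -57) = -57
a (MAX): max(-78, -57) = -57
h (MIN): min(4, 99) = 4
j (MIN): min(-86, 62, 89) = -86
b (MAX): max(4, -86) = 4
P (MIN): min(-57, 4) = -57
k (MIN): min(-56, 89) = -56
m (MIN): min(45, -81, 15) = -81
c (MAX): max(-56, -81) = -56
n (MIN): min(-12, 49, 67) = -12
p (MIN): min(23, -34, -61) = -61
d (MAX): max(-12, -61) = -12
q (MIN): min(88, 15, 0) = 0
r (MIN): min(47, -21) = -21
e (MAX): max(0, -21) = 0
Q (MIN): min(-56, -12, 0) = -56
top (MAX): max(-57, -56) = -56
MAX at top wants the highest of {P=-57, Q=-56}, so chooses Q.

Q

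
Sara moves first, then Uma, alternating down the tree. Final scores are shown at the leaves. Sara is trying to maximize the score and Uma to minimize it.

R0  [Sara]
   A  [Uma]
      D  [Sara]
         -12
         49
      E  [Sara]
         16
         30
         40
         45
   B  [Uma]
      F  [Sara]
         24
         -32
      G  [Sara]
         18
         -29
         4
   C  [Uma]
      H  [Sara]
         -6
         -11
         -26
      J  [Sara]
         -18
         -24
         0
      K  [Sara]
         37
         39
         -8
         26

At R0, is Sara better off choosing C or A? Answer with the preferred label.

H (Sara): max(-6, -11, -26) = -6
J (Sara): max(-18, -24, 0) = 0
K (Sara): max(37, 39, -8, 26) = 39
C (Uma): min(-6, 0, 39) = -6
D (Sara): max(-12, 49) = 49
E (Sara): max(16, 30, 40, 45) = 45
A (Uma): min(49, 45) = 45
Sara prefers the higher value; C=-6, A=45. A is better since 45 > -6.

A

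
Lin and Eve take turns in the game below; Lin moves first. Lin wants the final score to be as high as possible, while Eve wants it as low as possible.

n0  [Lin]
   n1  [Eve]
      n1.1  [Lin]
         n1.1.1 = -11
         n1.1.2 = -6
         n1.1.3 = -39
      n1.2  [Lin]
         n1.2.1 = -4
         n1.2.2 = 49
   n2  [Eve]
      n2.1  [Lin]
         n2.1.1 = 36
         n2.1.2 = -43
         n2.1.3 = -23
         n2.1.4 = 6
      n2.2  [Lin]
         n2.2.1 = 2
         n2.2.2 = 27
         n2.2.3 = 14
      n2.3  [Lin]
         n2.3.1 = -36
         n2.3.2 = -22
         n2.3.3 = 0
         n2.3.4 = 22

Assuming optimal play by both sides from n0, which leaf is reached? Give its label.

n2.3.4

n1.1 (Lin): max(-11, -6, -39) = -6
n1.2 (Lin): max(-4, 49) = 49
n1 (Eve): min(-6, 49) = -6
n2.1 (Lin): max(36, -43, -23, 6) = 36
n2.2 (Lin): max(2, 27, 14) = 27
n2.3 (Lin): max(-36, -22, 0, 22) = 22
n2 (Eve): min(36, 27, 22) = 22
n0 (Lin): max(-6, 22) = 22
At n0, Lin picks n2 (highest: 22).
At n2, Eve picks n2.3 (lowest: 22).
At n2.3, Lin picks n2.3.4 (highest: 22).
Terminal value 22.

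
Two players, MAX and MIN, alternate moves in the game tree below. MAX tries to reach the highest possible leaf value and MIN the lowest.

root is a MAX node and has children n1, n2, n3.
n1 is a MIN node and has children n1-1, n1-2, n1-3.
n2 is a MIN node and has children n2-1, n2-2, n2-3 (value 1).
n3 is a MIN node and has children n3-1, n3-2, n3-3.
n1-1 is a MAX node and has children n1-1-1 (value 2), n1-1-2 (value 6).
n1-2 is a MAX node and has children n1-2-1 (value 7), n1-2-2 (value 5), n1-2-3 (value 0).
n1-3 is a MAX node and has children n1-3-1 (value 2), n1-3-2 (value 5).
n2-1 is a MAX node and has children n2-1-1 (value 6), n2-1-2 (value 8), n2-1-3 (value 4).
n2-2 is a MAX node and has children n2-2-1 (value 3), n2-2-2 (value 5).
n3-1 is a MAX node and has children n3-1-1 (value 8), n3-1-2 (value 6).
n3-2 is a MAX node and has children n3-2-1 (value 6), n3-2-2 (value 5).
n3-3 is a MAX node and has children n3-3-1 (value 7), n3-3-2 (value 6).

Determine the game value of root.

6

n1-1 (MAX): max(2, 6) = 6
n1-2 (MAX): max(7, 5, 0) = 7
n1-3 (MAX): max(2, 5) = 5
n1 (MIN): min(6, 7, 5) = 5
n2-1 (MAX): max(6, 8, 4) = 8
n2-2 (MAX): max(3, 5) = 5
n2 (MIN): min(8, 5, 1) = 1
n3-1 (MAX): max(8, 6) = 8
n3-2 (MAX): max(6, 5) = 6
n3-3 (MAX): max(7, 6) = 7
n3 (MIN): min(8, 6, 7) = 6
root (MAX): max(5, 1, 6) = 6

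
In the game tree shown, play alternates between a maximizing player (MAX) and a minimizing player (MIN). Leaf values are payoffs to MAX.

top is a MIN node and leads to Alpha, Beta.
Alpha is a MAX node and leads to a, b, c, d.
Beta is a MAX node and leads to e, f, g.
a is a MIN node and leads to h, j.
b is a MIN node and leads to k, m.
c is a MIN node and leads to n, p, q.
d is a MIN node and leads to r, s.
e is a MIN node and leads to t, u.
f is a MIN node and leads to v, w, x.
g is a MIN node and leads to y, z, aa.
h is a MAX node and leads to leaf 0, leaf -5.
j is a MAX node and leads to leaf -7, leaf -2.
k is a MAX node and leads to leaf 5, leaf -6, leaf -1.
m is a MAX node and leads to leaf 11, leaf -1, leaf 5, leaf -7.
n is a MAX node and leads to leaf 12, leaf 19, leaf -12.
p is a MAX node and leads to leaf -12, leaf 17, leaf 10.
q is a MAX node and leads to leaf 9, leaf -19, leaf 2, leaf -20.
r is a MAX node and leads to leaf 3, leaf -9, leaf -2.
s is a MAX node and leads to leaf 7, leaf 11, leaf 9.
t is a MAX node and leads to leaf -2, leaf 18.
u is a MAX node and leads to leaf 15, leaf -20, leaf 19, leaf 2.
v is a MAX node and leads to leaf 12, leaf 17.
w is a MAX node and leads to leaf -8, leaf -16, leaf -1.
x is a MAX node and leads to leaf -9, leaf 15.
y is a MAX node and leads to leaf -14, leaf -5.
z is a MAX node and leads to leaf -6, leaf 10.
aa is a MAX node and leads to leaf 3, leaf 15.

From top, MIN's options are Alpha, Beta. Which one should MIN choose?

h (MAX): max(0, -5) = 0
j (MAX): max(-7, -2) = -2
a (MIN): min(0, -2) = -2
k (MAX): max(5, -6, -1) = 5
m (MAX): max(11, -1, 5, -7) = 11
b (MIN): min(5, 11) = 5
n (MAX): max(12, 19, -12) = 19
p (MAX): max(-12, 17, 10) = 17
q (MAX): max(9, -19, 2, -20) = 9
c (MIN): min(19, 17, 9) = 9
r (MAX): max(3, -9, -2) = 3
s (MAX): max(7, 11, 9) = 11
d (MIN): min(3, 11) = 3
Alpha (MAX): max(-2, 5, 9, 3) = 9
t (MAX): max(-2, 18) = 18
u (MAX): max(15, -20, 19, 2) = 19
e (MIN): min(18, 19) = 18
v (MAX): max(12, 17) = 17
w (MAX): max(-8, -16, -1) = -1
x (MAX): max(-9, 15) = 15
f (MIN): min(17, -1, 15) = -1
y (MAX): max(-14, -5) = -5
z (MAX): max(-6, 10) = 10
aa (MAX): max(3, 15) = 15
g (MIN): min(-5, 10, 15) = -5
Beta (MAX): max(18, -1, -5) = 18
top (MIN): min(9, 18) = 9
MIN at top wants the lowest of {Alpha=9, Beta=18}, so chooses Alpha.

Alpha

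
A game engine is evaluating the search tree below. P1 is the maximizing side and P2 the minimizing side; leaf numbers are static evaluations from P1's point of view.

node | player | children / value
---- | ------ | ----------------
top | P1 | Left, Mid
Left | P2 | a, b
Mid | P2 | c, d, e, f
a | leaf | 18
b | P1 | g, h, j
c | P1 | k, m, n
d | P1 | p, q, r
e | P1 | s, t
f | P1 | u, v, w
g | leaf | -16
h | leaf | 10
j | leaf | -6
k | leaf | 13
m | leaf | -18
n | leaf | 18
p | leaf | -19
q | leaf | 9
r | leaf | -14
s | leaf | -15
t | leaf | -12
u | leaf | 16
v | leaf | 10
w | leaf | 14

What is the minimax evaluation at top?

b (P1): max(-16, 10, -6) = 10
Left (P2): min(18, 10) = 10
c (P1): max(13, -18, 18) = 18
d (P1): max(-19, 9, -14) = 9
e (P1): max(-15, -12) = -12
f (P1): max(16, 10, 14) = 16
Mid (P2): min(18, 9, -12, 16) = -12
top (P1): max(10, -12) = 10

10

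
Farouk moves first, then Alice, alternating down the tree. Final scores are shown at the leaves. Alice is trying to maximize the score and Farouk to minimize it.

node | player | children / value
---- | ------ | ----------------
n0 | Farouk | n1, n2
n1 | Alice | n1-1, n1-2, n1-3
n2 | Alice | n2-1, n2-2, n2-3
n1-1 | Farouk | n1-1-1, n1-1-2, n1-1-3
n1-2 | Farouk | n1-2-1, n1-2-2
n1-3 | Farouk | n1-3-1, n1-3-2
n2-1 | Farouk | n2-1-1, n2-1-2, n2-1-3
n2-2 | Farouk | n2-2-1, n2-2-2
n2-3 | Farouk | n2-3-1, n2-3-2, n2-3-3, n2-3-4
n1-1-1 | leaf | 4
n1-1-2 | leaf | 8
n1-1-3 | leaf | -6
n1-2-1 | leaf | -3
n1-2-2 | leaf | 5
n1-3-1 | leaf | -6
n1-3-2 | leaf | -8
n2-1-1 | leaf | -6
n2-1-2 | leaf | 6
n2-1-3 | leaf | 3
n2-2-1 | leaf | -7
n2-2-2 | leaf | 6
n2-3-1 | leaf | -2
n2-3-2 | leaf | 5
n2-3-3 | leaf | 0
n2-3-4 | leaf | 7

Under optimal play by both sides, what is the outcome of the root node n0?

-3

n1-1 (Farouk): min(4, 8, -6) = -6
n1-2 (Farouk): min(-3, 5) = -3
n1-3 (Farouk): min(-6, -8) = -8
n1 (Alice): max(-6, -3, -8) = -3
n2-1 (Farouk): min(-6, 6, 3) = -6
n2-2 (Farouk): min(-7, 6) = -7
n2-3 (Farouk): min(-2, 5, 0, 7) = -2
n2 (Alice): max(-6, -7, -2) = -2
n0 (Farouk): min(-3, -2) = -3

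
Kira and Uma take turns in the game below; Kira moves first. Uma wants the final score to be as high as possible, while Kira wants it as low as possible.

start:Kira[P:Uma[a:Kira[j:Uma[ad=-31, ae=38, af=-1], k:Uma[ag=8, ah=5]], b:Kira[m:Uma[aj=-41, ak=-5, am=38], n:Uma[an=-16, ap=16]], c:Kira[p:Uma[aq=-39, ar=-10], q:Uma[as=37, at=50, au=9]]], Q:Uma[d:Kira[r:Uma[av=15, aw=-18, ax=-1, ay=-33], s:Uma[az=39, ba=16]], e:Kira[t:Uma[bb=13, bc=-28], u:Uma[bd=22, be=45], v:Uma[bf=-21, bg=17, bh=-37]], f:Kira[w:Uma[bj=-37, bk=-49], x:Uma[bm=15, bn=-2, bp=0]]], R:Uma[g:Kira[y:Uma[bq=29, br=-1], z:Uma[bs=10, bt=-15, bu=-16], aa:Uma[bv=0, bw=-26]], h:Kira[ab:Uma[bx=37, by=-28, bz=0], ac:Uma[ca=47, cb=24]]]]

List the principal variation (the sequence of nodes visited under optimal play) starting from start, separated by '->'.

start -> Q -> d -> r -> av

j (Uma): max(-31, 38, -1) = 38
k (Uma): max(8, 5) = 8
a (Kira): min(38, 8) = 8
m (Uma): max(-41, -5, 38) = 38
n (Uma): max(-16, 16) = 16
b (Kira): min(38, 16) = 16
p (Uma): max(-39, -10) = -10
q (Uma): max(37, 50, 9) = 50
c (Kira): min(-10, 50) = -10
P (Uma): max(8, 16, -10) = 16
r (Uma): max(15, -18, -1, -33) = 15
s (Uma): max(39, 16) = 39
d (Kira): min(15, 39) = 15
t (Uma): max(13, -28) = 13
u (Uma): max(22, 45) = 45
v (Uma): max(-21, 17, -37) = 17
e (Kira): min(13, 45, 17) = 13
w (Uma): max(-37, -49) = -37
x (Uma): max(15, -2, 0) = 15
f (Kira): min(-37, 15) = -37
Q (Uma): max(15, 13, -37) = 15
y (Uma): max(29, -1) = 29
z (Uma): max(10, -15, -16) = 10
aa (Uma): max(0, -26) = 0
g (Kira): min(29, 10, 0) = 0
ab (Uma): max(37, -28, 0) = 37
ac (Uma): max(47, 24) = 47
h (Kira): min(37, 47) = 37
R (Uma): max(0, 37) = 37
start (Kira): min(16, 15, 37) = 15
At start, Kira picks Q (lowest: 15).
At Q, Uma picks d (highest: 15).
At d, Kira picks r (lowest: 15).
At r, Uma picks av (highest: 15).
Terminal value 15.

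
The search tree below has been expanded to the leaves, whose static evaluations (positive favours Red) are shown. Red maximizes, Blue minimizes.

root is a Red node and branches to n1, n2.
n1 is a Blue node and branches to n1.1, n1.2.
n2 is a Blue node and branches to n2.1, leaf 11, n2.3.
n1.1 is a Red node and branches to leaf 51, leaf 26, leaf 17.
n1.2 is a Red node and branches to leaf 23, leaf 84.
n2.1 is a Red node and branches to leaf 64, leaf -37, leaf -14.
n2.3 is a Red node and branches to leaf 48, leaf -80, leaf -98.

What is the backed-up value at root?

51

n1.1 (Red): max(51, 26, 17) = 51
n1.2 (Red): max(23, 84) = 84
n1 (Blue): min(51, 84) = 51
n2.1 (Red): max(64, -37, -14) = 64
n2.3 (Red): max(48, -80, -98) = 48
n2 (Blue): min(64, 11, 48) = 11
root (Red): max(51, 11) = 51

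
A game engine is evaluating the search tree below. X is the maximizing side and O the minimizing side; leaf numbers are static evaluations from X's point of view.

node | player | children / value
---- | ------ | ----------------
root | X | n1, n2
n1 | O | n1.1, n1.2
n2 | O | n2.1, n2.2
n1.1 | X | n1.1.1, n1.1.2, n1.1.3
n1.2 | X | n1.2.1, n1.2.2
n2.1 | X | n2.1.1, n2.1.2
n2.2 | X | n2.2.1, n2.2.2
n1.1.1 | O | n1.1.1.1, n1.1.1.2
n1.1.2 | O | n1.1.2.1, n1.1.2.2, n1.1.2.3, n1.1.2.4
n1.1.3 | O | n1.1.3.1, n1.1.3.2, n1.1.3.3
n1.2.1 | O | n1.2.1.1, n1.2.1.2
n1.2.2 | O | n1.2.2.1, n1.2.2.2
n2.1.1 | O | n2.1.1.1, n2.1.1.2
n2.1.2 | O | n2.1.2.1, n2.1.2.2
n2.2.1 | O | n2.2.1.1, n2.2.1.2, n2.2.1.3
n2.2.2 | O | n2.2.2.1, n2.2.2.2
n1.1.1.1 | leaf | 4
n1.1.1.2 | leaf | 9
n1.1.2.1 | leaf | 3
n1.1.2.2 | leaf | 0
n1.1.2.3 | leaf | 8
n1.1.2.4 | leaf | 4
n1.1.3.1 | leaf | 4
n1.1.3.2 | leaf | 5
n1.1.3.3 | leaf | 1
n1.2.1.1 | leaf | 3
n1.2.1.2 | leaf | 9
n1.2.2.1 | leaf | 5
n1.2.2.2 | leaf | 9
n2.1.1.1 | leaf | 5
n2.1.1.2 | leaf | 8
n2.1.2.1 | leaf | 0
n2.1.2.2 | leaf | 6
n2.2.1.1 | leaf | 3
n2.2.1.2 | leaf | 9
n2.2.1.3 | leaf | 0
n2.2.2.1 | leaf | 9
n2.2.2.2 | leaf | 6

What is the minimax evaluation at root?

n1.1.1 (O): min(4, 9) = 4
n1.1.2 (O): min(3, 0, 8, 4) = 0
n1.1.3 (O): min(4, 5, 1) = 1
n1.1 (X): max(4, 0, 1) = 4
n1.2.1 (O): min(3, 9) = 3
n1.2.2 (O): min(5, 9) = 5
n1.2 (X): max(3, 5) = 5
n1 (O): min(4, 5) = 4
n2.1.1 (O): min(5, 8) = 5
n2.1.2 (O): min(0, 6) = 0
n2.1 (X): max(5, 0) = 5
n2.2.1 (O): min(3, 9, 0) = 0
n2.2.2 (O): min(9, 6) = 6
n2.2 (X): max(0, 6) = 6
n2 (O): min(5, 6) = 5
root (X): max(4, 5) = 5

5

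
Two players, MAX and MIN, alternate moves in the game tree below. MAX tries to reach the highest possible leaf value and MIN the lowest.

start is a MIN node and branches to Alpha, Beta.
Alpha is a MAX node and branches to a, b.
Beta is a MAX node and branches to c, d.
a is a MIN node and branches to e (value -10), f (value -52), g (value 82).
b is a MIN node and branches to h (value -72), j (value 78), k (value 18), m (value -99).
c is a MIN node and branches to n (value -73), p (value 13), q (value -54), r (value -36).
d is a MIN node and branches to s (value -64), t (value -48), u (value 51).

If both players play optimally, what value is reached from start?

a (MIN): min(-10, -52, 82) = -52
b (MIN): min(-72, 78, 18, -99) = -99
Alpha (MAX): max(-52, -99) = -52
c (MIN): min(-73, 13, -54, -36) = -73
d (MIN): min(-64, -48, 51) = -64
Beta (MAX): max(-73, -64) = -64
start (MIN): min(-52, -64) = -64

-64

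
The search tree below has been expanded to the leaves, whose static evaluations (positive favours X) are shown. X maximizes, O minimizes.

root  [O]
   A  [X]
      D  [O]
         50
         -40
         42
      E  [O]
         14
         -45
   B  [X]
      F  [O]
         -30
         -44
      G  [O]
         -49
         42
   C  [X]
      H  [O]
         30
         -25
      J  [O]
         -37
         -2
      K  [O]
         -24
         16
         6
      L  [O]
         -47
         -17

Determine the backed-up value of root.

D (O): min(50, -40, 42) = -40
E (O): min(14, -45) = -45
A (X): max(-40, -45) = -40
F (O): min(-30, -44) = -44
G (O): min(-49, 42) = -49
B (X): max(-44, -49) = -44
H (O): min(30, -25) = -25
J (O): min(-37, -2) = -37
K (O): min(-24, 16, 6) = -24
L (O): min(-47, -17) = -47
C (X): max(-25, -37, -24, -47) = -24
root (O): min(-40, -44, -24) = -44

-44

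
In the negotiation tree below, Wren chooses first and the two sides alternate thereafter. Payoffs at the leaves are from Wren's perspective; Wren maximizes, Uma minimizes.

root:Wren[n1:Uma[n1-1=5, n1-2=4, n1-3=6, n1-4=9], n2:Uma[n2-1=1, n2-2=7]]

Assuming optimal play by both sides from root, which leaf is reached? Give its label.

n1 (Uma): min(5, 4, 6, 9) = 4
n2 (Uma): min(1, 7) = 1
root (Wren): max(4, 1) = 4
At root, Wren picks n1 (highest: 4).
At n1, Uma picks n1-2 (lowest: 4).
Terminal value 4.

n1-2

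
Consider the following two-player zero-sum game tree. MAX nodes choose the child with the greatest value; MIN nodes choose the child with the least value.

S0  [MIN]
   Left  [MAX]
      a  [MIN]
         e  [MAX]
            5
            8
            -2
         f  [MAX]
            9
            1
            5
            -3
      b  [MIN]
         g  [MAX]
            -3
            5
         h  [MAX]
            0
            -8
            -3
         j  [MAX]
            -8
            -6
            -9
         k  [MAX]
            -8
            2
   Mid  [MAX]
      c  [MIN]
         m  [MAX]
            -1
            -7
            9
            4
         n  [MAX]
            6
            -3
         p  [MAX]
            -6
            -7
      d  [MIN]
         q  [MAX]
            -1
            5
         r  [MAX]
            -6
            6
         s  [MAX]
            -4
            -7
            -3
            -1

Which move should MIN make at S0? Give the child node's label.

Mid

e (MAX): max(5, 8, -2) = 8
f (MAX): max(9, 1, 5, -3) = 9
a (MIN): min(8, 9) = 8
g (MAX): max(-3, 5) = 5
h (MAX): max(0, -8, -3) = 0
j (MAX): max(-8, -6, -9) = -6
k (MAX): max(-8, 2) = 2
b (MIN): min(5, 0, -6, 2) = -6
Left (MAX): max(8, -6) = 8
m (MAX): max(-1, -7, 9, 4) = 9
n (MAX): max(6, -3) = 6
p (MAX): max(-6, -7) = -6
c (MIN): min(9, 6, -6) = -6
q (MAX): max(-1, 5) = 5
r (MAX): max(-6, 6) = 6
s (MAX): max(-4, -7, -3, -1) = -1
d (MIN): min(5, 6, -1) = -1
Mid (MAX): max(-6, -1) = -1
S0 (MIN): min(8, -1) = -1
MIN at S0 wants the lowest of {Left=8, Mid=-1}, so chooses Mid.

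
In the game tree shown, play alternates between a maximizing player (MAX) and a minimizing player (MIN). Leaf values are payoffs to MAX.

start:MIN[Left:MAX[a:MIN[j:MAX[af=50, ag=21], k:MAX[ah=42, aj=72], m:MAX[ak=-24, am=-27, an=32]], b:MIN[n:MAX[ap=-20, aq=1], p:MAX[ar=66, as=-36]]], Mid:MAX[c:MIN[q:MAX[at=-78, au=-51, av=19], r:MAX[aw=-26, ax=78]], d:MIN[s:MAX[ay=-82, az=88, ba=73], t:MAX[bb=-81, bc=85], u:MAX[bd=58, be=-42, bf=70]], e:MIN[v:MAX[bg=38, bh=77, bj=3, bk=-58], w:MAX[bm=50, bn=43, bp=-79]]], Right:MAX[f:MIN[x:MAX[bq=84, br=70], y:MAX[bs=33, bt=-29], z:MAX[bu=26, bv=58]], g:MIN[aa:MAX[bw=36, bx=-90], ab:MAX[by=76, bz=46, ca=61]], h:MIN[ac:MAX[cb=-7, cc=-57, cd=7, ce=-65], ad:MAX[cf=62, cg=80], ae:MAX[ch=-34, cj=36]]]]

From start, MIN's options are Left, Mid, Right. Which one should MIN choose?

j (MAX): max(50, 21) = 50
k (MAX): max(42, 72) = 72
m (MAX): max(-24, -27, 32) = 32
a (MIN): min(50, 72, 32) = 32
n (MAX): max(-20, 1) = 1
p (MAX): max(66, -36) = 66
b (MIN): min(1, 66) = 1
Left (MAX): max(32, 1) = 32
q (MAX): max(-78, -51, 19) = 19
r (MAX): max(-26, 78) = 78
c (MIN): min(19, 78) = 19
s (MAX): max(-82, 88, 73) = 88
t (MAX): max(-81, 85) = 85
u (MAX): max(58, -42, 70) = 70
d (MIN): min(88, 85, 70) = 70
v (MAX): max(38, 77, 3, -58) = 77
w (MAX): max(50, 43, -79) = 50
e (MIN): min(77, 50) = 50
Mid (MAX): max(19, 70, 50) = 70
x (MAX): max(84, 70) = 84
y (MAX): max(33, -29) = 33
z (MAX): max(26, 58) = 58
f (MIN): min(84, 33, 58) = 33
aa (MAX): max(36, -90) = 36
ab (MAX): max(76, 46, 61) = 76
g (MIN): min(36, 76) = 36
ac (MAX): max(-7, -57, 7, -65) = 7
ad (MAX): max(62, 80) = 80
ae (MAX): max(-34, 36) = 36
h (MIN): min(7, 80, 36) = 7
Right (MAX): max(33, 36, 7) = 36
start (MIN): min(32, 70, 36) = 32
MIN at start wants the lowest of {Left=32, Mid=70, Right=36}, so chooses Left.

Left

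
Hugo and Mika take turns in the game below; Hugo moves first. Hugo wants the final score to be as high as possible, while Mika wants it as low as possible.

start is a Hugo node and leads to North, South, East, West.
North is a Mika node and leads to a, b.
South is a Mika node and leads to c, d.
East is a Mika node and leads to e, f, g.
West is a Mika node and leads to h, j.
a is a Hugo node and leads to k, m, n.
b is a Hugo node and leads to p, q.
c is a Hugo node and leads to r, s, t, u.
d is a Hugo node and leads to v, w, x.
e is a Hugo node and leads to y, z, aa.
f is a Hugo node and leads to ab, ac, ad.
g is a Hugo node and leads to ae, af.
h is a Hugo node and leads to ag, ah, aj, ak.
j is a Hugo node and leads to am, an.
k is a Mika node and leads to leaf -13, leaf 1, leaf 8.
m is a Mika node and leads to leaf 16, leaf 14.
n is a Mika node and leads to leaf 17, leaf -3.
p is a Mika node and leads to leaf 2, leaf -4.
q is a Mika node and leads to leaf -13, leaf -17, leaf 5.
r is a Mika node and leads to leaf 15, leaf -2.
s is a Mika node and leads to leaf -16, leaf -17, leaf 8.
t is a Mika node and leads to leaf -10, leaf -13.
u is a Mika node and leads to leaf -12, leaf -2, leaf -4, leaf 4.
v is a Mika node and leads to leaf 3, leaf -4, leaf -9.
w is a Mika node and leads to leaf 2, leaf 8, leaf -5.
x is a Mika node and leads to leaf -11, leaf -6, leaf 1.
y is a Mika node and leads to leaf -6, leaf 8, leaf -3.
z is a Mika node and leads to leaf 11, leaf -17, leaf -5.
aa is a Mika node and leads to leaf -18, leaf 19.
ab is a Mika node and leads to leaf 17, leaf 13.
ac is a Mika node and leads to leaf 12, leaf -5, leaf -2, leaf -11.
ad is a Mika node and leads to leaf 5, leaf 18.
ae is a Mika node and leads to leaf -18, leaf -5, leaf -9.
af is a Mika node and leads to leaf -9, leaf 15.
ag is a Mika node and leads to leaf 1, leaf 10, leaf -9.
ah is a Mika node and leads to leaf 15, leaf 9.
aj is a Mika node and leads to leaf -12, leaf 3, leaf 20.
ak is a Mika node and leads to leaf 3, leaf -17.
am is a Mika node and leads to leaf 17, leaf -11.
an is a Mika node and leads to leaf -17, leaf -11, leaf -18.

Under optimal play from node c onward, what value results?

r (Mika): min(15, -2) = -2
s (Mika): min(-16, -17, 8) = -17
t (Mika): min(-10, -13) = -13
u (Mika): min(-12, -2, -4, 4) = -12
c (Hugo): max(-2, -17, -13, -12) = -2

-2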